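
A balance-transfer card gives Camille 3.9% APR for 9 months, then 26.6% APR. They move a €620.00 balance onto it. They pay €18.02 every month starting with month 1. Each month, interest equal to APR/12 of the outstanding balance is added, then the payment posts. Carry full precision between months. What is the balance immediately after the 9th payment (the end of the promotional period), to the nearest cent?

Promo months 1–9 at r₀ = 3.9%/12 = 0.00325; months 10+ at r₁ = 26.6%/12 = 0.0221667.
After month 9: iterate B ← B·(1+r₀) − €18.02 for 9 months → €474.07.

€474.07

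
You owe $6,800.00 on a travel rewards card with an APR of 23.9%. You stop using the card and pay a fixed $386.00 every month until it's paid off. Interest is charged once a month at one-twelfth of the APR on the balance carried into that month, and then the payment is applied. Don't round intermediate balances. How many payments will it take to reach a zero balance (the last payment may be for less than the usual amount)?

Monthly rate r = 23.9%/12 = 1.99167% = 0.0199167.
Recurrence: B ← B·(1+r) − $386.00.
Month 1: interest $135.43; balance after payment $6,549.43.
Month 2: interest $130.44; balance after payment $6,293.88.
Closed form: n = −ln(1 − rB₀/P)/ln(1+r) = −ln(0.64914)/ln(1.01992) ≈ 21.911, so the balance reaches zero during payment 22.

22 months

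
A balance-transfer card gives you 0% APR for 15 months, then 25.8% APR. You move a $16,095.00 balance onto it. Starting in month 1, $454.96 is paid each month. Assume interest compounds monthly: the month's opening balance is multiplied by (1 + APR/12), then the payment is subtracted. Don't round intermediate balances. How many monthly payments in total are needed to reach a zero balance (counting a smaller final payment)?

Promo months 1–15 at r₀ = 0%/12 = 0; months 16+ at r₁ = 25.8%/12 = 0.0215.
After month 15 (no interest yet): B = $16,095.00 − 15·$454.96 = $9,270.60.
Then at r₁ with $454.96/mo: n₂ = −ln(1 − r₁·B/P)/ln(1+r₁) ≈ 27.10 → 28 more payments.

43 payments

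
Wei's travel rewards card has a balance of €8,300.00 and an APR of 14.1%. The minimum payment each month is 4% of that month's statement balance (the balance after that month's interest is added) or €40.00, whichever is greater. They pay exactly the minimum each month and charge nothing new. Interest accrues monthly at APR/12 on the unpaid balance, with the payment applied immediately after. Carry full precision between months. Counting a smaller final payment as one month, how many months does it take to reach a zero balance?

103 months

Monthly rate r = 14.1%/12 = 1.175% = 0.01175.
While 4% of the post-interest balance exceeds €40.00, each month B ← (B·(1+r))·(1 − 0.04), i.e. B shrinks by the factor (1+r)·0.96 = 0.97128.
This holds for months 1–74. Entering month 75 the balance is €960.65; 4% of the post-interest balance is now below €40.00, so the flat €40.00 minimum applies from here.
From month 75 a fixed €40.00 at rate r clears €960.65 in 29 more payments. Total: 74 + 29 = 103 months.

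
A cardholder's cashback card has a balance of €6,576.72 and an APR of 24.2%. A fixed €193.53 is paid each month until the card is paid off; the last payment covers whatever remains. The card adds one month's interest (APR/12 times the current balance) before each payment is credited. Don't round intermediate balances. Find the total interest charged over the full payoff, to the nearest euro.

€4,631

Monthly rate r = 24.2%/12 = 2.01667% = 0.0201667.
Payoff takes n = ⌈−ln(1 − rB₀/P)/ln(1+r)⌉ = ⌈57.909⌉ = 58 payments; the last is €176.04.
Total paid = 57·€193.53 + €176.04 = €11,207.25.
Total interest = total paid − principal = €11,207.25 − €6,576.72 = €4,630.53.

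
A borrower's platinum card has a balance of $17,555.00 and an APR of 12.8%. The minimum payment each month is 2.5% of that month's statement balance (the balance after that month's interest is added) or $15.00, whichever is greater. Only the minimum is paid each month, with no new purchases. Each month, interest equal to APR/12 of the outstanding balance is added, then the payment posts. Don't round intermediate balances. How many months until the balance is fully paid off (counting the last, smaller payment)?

Monthly rate r = 12.8%/12 = 1.06667% = 0.0106667.
While 2.5% of the post-interest balance exceeds $15.00, each month B ← (B·(1+r))·(1 − 0.025), i.e. B shrinks by the factor (1+r)·0.975 = 0.9854.
This holds for months 1–231. Entering month 232 the balance is $587.36; 2.5% of the post-interest balance is now below $15.00, so the flat $15.00 minimum applies from here.
From month 232 a fixed $15.00 at rate r clears $587.36 in 51 more payments. Total: 231 + 51 = 282 months.

282 months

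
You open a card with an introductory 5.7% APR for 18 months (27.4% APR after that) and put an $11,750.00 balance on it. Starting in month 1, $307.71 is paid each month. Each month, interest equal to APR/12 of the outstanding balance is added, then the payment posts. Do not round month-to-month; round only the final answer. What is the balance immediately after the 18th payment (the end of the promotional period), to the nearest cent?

Promo months 1–18 at r₀ = 5.7%/12 = 0.00475; months 19+ at r₁ = 27.4%/12 = 0.0228333.
After month 18: iterate B ← B·(1+r₀) − $307.71 for 18 months → $7,028.06.

$7,028.06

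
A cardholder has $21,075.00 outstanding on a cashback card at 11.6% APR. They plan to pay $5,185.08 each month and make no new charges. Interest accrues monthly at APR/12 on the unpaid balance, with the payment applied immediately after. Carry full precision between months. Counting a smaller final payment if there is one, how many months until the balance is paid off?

5 payments

Monthly rate r = 11.6%/12 = 0.966667% = 0.00966667.
Recurrence: B ← B·(1+r) − $5,185.08.
Month 1: interest $203.73; balance after payment $16,093.64.
Month 2: interest $155.57; balance after payment $11,064.14.
Month 3: interest $106.95; balance after payment $5,986.01.
Month 4: interest $57.86; balance after payment $858.79.
Month 5: interest $8.30; balance after payment $0.00.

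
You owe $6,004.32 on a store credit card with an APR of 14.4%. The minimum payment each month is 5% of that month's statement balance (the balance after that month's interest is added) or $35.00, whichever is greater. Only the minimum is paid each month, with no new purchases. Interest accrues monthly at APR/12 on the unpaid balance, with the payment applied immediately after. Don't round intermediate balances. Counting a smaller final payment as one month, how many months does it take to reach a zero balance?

78 months

Monthly rate r = 14.4%/12 = 1.2% = 0.012.
While 5% of the post-interest balance exceeds $35.00, each month B ← (B·(1+r))·(1 − 0.05), i.e. B shrinks by the factor (1+r)·0.95 = 0.9614.
This holds for months 1–55. Entering month 56 the balance is $688.95; 5% of the post-interest balance is now below $35.00, so the flat $35.00 minimum applies from here.
From month 56 a fixed $35.00 at rate r clears $688.95 in 23 more payments. Total: 55 + 23 = 78 months.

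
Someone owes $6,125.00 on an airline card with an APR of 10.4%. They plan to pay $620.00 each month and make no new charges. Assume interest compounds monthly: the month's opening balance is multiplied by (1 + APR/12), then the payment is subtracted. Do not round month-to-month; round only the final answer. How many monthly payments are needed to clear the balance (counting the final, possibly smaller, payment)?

Monthly rate r = 10.4%/12 = 0.866667% = 0.00866667.
Recurrence: B ← B·(1+r) − $620.00.
Month 1: interest $53.08; balance after payment $5,558.08.
Month 2: interest $48.17; balance after payment $4,986.25.
Closed form: n = −ln(1 − rB₀/P)/ln(1+r) = −ln(0.91438)/ln(1.00867) ≈ 10.372, so the balance reaches zero during payment 11.

11 payments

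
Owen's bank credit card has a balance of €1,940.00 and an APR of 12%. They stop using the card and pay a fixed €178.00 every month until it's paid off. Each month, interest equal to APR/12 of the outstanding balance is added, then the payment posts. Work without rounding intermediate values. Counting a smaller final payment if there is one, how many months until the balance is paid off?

Monthly rate r = 12%/12 = 1% = 0.01.
Recurrence: B ← B·(1+r) − €178.00.
Month 1: interest €19.40; balance after payment €1,781.40.
Month 2: interest €17.81; balance after payment €1,621.21.
Closed form: n = −ln(1 − rB₀/P)/ln(1+r) = −ln(0.89101)/ln(1.01) ≈ 11.597, so the balance reaches zero during payment 12.

12 payments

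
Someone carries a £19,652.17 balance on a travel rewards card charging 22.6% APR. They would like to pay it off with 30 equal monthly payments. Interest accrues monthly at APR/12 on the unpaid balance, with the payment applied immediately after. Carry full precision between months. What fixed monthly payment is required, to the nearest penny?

Monthly rate r = 22.6%/12 = 1.88333% = 0.0188333.
Level-payment amortization: P = B₀·r / (1 − (1+r)^(−n)) = 19652.17·0.0188333 / (1 − 1.01883^(−30)).
Denominator 1 − (1+r)^(−30) = 0.428645519.
P = 370.116 / 0.428645519 ≈ 863.45.

£863.45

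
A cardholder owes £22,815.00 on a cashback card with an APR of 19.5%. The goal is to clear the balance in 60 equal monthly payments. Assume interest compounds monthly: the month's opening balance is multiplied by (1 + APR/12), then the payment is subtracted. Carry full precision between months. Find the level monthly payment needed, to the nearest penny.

£598.13

Monthly rate r = 19.5%/12 = 1.625% = 0.01625.
Level-payment amortization: P = B₀·r / (1 − (1+r)^(−n)) = 22815.00·0.01625 / (1 − 1.01625^(−60)).
Denominator 1 − (1+r)^(−60) = 0.619839943.
P = 370.744 / 0.619839943 ≈ 598.13.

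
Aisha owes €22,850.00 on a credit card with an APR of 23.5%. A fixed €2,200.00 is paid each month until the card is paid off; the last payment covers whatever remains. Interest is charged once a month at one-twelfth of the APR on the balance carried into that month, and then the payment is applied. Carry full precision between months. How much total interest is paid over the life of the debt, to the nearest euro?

Monthly rate r = 23.5%/12 = 1.95833% = 0.0195833.
Payoff takes n = ⌈−ln(1 − rB₀/P)/ln(1+r)⌉ = ⌈11.725⌉ = 12 payments; the last is €1,600.03.
Total paid = 11·€2,200.00 + €1,600.03 = €25,800.03.
Total interest = total paid − principal = €25,800.03 − €22,850.00 = €2,950.03.

€2,950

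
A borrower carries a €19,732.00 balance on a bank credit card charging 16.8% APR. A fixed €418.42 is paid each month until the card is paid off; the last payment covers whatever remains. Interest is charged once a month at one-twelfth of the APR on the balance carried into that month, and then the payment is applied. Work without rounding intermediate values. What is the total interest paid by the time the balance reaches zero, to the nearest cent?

Monthly rate r = 16.8%/12 = 1.4% = 0.014.
Payoff takes n = ⌈−ln(1 − rB₀/P)/ln(1+r)⌉ = ⌈77.642⌉ = 78 payments; the last is €269.26.
Total paid = 77·€418.42 + €269.26 = €32,487.60.
Total interest = total paid − principal = €32,487.60 − €19,732.00 = €12,755.60.

€12,755.60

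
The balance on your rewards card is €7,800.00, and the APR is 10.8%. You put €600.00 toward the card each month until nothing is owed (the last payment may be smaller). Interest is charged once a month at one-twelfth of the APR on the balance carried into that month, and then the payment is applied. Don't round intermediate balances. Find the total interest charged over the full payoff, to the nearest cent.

Monthly rate r = 10.8%/12 = 0.9% = 0.009.
Payoff takes n = ⌈−ln(1 − rB₀/P)/ln(1+r)⌉ = ⌈13.888⌉ = 14 payments; the last is €532.88.
Total paid = 13·€600.00 + €532.88 = €8,332.88.
Total interest = total paid − principal = €8,332.88 − €7,800.00 = €532.88.

€532.88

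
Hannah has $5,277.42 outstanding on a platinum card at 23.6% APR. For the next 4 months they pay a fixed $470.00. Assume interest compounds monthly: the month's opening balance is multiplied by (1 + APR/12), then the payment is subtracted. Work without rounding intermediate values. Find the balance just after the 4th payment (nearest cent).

$3,768.79

Monthly rate r = 23.6%/12 = 1.96667% = 0.0196667.
Each month: B ← B·(1+r) − $470.00.
Month 1: interest $103.79; balance after payment $4,911.21.
Month 2: interest $96.59; balance after payment $4,537.80.
Month 3: interest $89.24; balance after payment $4,157.04.
Month 4: interest $81.76; balance after payment $3,768.79.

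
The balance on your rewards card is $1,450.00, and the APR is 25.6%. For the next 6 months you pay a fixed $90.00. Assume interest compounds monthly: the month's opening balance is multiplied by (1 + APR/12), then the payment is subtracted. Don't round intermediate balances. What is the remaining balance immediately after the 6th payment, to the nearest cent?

Monthly rate r = 25.6%/12 = 2.13333% = 0.0213333.
Each month: B ← B·(1+r) − $90.00.
Month 1: interest $30.93; balance after payment $1,390.93.
Month 2: interest $29.67; balance after payment $1,330.61.
Month 3: interest $28.39; balance after payment $1,268.99.
Month 4: interest $27.07; balance after payment $1,206.06.
Month 5: interest $25.73; balance after payment $1,141.79.
Month 6: interest $24.36; balance after payment $1,076.15.

$1,076.15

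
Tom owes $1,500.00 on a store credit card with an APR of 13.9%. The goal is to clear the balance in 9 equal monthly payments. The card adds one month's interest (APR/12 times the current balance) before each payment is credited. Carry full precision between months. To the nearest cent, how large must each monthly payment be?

$176.47

Monthly rate r = 13.9%/12 = 1.15833% = 0.0115833.
Level-payment amortization: P = B₀·r / (1 − (1+r)^(−n)) = 1500.00·0.0115833 / (1 − 1.01158^(−9)).
Denominator 1 − (1+r)^(−9) = 0.0984599768.
P = 17.375 / 0.0984599768 ≈ 176.47.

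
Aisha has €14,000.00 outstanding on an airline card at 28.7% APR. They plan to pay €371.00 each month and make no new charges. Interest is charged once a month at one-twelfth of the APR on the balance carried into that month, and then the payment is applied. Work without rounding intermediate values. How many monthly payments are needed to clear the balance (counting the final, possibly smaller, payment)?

99 payments

Monthly rate r = 28.7%/12 = 2.39167% = 0.0239167.
Recurrence: B ← B·(1+r) − €371.00.
Month 1: interest €334.83; balance after payment €13,963.83.
Month 2: interest €333.97; balance after payment €13,926.80.
Closed form: n = −ln(1 − rB₀/P)/ln(1+r) = −ln(0.097484)/ln(1.02392) ≈ 98.500, so the balance reaches zero during payment 99.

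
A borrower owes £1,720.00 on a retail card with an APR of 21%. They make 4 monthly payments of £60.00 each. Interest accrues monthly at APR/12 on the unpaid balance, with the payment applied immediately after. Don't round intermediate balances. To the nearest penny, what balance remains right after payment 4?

Monthly rate r = 21%/12 = 1.75% = 0.0175.
Each month: B ← B·(1+r) − £60.00.
Month 1: interest £30.10; balance after payment £1,690.10.
Month 2: interest £29.58; balance after payment £1,659.68.
Month 3: interest £29.04; balance after payment £1,628.72.
Month 4: interest £28.50; balance after payment £1,597.22.

£1,597.22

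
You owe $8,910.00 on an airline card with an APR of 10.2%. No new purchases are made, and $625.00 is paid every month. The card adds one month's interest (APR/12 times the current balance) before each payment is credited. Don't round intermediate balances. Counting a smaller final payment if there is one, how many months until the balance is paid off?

16 payments

Monthly rate r = 10.2%/12 = 0.85% = 0.0085.
Recurrence: B ← B·(1+r) − $625.00.
Month 1: interest $75.73; balance after payment $8,360.74.
Month 2: interest $71.07; balance after payment $7,806.80.
Closed form: n = −ln(1 − rB₀/P)/ln(1+r) = −ln(0.87882)/ln(1.0085) ≈ 15.261, so the balance reaches zero during payment 16.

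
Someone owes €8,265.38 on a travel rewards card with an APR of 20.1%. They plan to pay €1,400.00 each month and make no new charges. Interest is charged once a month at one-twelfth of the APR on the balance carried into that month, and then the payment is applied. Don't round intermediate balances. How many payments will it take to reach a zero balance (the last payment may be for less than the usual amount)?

7 payments

Monthly rate r = 20.1%/12 = 1.675% = 0.01675.
Recurrence: B ← B·(1+r) − €1,400.00.
Month 1: interest €138.45; balance after payment €7,003.83.
Month 2: interest €117.31; balance after payment €5,721.14.
Closed form: n = −ln(1 − rB₀/P)/ln(1+r) = −ln(0.90111)/ln(1.01675) ≈ 6.268, so the balance reaches zero during payment 7.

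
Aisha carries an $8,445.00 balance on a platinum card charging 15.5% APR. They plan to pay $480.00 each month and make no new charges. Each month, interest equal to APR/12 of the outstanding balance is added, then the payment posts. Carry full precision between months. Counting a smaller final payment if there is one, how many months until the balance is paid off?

21 payments

Monthly rate r = 15.5%/12 = 1.29167% = 0.0129167.
Recurrence: B ← B·(1+r) − $480.00.
Month 1: interest $109.08; balance after payment $8,074.08.
Month 2: interest $104.29; balance after payment $7,698.37.
Closed form: n = −ln(1 − rB₀/P)/ln(1+r) = −ln(0.77275)/ln(1.01292) ≈ 20.088, so the balance reaches zero during payment 21.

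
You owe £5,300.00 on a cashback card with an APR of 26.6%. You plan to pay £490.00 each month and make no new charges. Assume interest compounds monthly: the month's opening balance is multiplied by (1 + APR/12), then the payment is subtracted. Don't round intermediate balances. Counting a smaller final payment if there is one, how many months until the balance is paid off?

13 payments

Monthly rate r = 26.6%/12 = 2.21667% = 0.0221667.
Recurrence: B ← B·(1+r) − £490.00.
Month 1: interest £117.48; balance after payment £4,927.48.
Month 2: interest £109.23; balance after payment £4,546.71.
Closed form: n = −ln(1 − rB₀/P)/ln(1+r) = −ln(0.76024)/ln(1.02217) ≈ 12.503, so the balance reaches zero during payment 13.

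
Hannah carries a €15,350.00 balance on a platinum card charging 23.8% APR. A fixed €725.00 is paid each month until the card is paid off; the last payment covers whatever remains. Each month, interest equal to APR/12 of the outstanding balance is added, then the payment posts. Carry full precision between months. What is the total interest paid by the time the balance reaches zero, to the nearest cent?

Monthly rate r = 23.8%/12 = 1.98333% = 0.0198333.
Payoff takes n = ⌈−ln(1 − rB₀/P)/ln(1+r)⌉ = ⌈27.730⌉ = 28 payments; the last is €530.39.
Total paid = 27·€725.00 + €530.39 = €20,105.39.
Total interest = total paid − principal = €20,105.39 − €15,350.00 = €4,755.39.

€4,755.39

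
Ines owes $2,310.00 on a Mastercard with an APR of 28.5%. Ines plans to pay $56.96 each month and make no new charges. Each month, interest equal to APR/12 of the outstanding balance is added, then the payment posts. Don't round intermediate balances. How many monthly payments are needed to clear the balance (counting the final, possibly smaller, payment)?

Monthly rate r = 28.5%/12 = 2.375% = 0.02375.
Recurrence: B ← B·(1+r) − $56.96.
Month 1: interest $54.86; balance after payment $2,307.90.
Month 2: interest $54.81; balance after payment $2,305.76.
Closed form: n = −ln(1 − rB₀/P)/ln(1+r) = −ln(0.036824)/ln(1.02375) ≈ 140.659, so the balance reaches zero during payment 141.

141 payments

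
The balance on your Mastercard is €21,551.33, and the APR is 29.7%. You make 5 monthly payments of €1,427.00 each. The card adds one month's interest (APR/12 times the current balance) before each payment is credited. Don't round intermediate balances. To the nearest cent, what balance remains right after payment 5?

Monthly rate r = 29.7%/12 = 2.475% = 0.02475.
Each month: B ← B·(1+r) − €1,427.00.
Month 1: interest €533.40; balance after payment €20,657.73.
Month 2: interest €511.28; balance after payment €19,742.00.
Month 3: interest €488.61; balance after payment €18,803.62.
Month 4: interest €465.39; balance after payment €17,842.01.
Month 5: interest €441.59; balance after payment €16,856.60.

€16,856.60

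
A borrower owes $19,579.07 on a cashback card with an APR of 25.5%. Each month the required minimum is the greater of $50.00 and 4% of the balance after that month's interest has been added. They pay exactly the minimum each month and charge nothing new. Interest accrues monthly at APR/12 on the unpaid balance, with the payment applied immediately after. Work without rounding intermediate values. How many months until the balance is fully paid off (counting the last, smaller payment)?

175 months

Monthly rate r = 25.5%/12 = 2.125% = 0.02125.
While 4% of the post-interest balance exceeds $50.00, each month B ← (B·(1+r))·(1 − 0.04), i.e. B shrinks by the factor (1+r)·0.96 = 0.9804.
This holds for months 1–141. Entering month 142 the balance is $1,201.32; 4% of the post-interest balance is now below $50.00, so the flat $50.00 minimum applies from here.
From month 142 a fixed $50.00 at rate r clears $1,201.32 in 34 more payments. Total: 141 + 34 = 175 months.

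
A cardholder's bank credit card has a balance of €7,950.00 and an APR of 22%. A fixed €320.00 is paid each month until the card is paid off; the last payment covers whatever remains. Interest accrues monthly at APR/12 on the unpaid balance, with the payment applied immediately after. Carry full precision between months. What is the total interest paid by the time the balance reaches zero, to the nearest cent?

Monthly rate r = 22%/12 = 1.83333% = 0.0183333.
Payoff takes n = ⌈−ln(1 − rB₀/P)/ln(1+r)⌉ = ⌈33.457⌉ = 34 payments; the last is €147.08.
Total paid = 33·€320.00 + €147.08 = €10,707.08.
Total interest = total paid − principal = €10,707.08 − €7,950.00 = €2,757.08.

€2,757.08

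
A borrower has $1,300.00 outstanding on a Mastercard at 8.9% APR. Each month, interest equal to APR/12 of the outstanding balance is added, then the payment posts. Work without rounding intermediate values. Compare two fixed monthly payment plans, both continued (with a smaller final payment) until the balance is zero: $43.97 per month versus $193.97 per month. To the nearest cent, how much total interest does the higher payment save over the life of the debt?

$134.58

Monthly rate r = 8.9%/12 = 0.741667% = 0.00741667.
At $43.97/mo: n = ⌈−ln(1 − rB₀/P)/ln(1+r)⌉ = 34 payments (last $22.00); total interest = total paid − $1,300.00 = $173.01.
At $193.97/mo: 7 payments (last $174.61); total interest $38.43.
Interest saved = $173.01 − $38.43 = $134.58.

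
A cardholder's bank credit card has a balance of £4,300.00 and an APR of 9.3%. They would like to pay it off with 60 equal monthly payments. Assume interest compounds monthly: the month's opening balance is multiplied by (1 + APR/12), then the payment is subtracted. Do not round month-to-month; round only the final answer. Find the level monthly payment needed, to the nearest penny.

£89.89

Monthly rate r = 9.3%/12 = 0.775% = 0.00775.
Level-payment amortization: P = B₀·r / (1 − (1+r)^(−n)) = 4300.00·0.00775 / (1 − 1.00775^(−60)).
Denominator 1 − (1+r)^(−60) = 0.370737878.
P = 33.325 / 0.370737878 ≈ 89.89.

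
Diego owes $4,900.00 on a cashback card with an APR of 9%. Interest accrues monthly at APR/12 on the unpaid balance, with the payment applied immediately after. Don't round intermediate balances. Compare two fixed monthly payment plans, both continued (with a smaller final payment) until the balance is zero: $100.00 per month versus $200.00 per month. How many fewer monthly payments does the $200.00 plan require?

Monthly rate r = 9%/12 = 0.75% = 0.0075.
At $100.00/mo: n = ⌈−ln(1 − rB₀/P)/ln(1+r)⌉ = 62 payments (last $30.62); total interest = total paid − $4,900.00 = $1,230.62.
At $200.00/mo: 28 payments (last $34.64); total interest $534.64.
Payments saved = 62 − 28 = 34.

34 fewer payments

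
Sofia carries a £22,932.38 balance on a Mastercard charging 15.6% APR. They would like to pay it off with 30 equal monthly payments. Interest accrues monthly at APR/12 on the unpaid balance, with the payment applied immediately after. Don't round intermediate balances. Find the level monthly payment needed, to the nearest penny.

£928.03

Monthly rate r = 15.6%/12 = 1.3% = 0.013.
Level-payment amortization: P = B₀·r / (1 − (1+r)^(−n)) = 22932.38·0.013 / (1 − 1.013^(−30)).
Denominator 1 − (1+r)^(−30) = 0.321239378.
P = 298.121 / 0.321239378 ≈ 928.03.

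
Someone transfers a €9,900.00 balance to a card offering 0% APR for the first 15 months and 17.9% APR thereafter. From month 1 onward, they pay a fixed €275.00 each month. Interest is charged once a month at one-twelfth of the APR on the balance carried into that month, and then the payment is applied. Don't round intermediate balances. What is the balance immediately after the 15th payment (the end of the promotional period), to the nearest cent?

Promo months 1–15 at r₀ = 0%/12 = 0; months 16+ at r₁ = 17.9%/12 = 0.0149167.
After month 15 (no interest yet): B = €9,900.00 − 15·€275.00 = €5,775.00.

€5,775.00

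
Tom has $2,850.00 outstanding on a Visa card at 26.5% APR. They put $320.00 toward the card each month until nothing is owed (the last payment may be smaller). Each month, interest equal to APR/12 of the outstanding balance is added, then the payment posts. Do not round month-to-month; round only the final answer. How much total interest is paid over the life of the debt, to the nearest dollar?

$358

Monthly rate r = 26.5%/12 = 2.20833% = 0.0220833.
Payoff takes n = ⌈−ln(1 − rB₀/P)/ln(1+r)⌉ = ⌈10.026⌉ = 11 payments; the last is $8.46.
Total paid = 10·$320.00 + $8.46 = $3,208.46.
Total interest = total paid − principal = $3,208.46 − $2,850.00 = $358.46.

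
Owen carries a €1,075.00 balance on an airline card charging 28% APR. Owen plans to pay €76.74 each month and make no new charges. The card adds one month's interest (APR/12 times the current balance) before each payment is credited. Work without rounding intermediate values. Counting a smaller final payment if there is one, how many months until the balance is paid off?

18 payments

Monthly rate r = 28%/12 = 2.33333% = 0.0233333.
Recurrence: B ← B·(1+r) − €76.74.
Month 1: interest €25.08; balance after payment €1,023.34.
Month 2: interest €23.88; balance after payment €970.48.
Closed form: n = −ln(1 − rB₀/P)/ln(1+r) = −ln(0.67314)/ln(1.02333) ≈ 17.160, so the balance reaches zero during payment 18.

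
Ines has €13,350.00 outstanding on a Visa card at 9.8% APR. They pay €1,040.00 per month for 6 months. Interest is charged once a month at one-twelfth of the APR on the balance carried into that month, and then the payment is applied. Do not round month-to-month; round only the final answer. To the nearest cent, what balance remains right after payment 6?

€7,648.86

Monthly rate r = 9.8%/12 = 0.816667% = 0.00816667.
Each month: B ← B·(1+r) − €1,040.00.
Month 1: interest €109.03; balance after payment €12,419.02.
Month 2: interest €101.42; balance after payment €11,480.45.
Month 3: interest €93.76; balance after payment €10,534.20.
Month 4: interest €86.03; balance after payment €9,580.23.
Month 5: interest €78.24; balance after payment €8,618.47.
Month 6: interest €70.38; balance after payment €7,648.86.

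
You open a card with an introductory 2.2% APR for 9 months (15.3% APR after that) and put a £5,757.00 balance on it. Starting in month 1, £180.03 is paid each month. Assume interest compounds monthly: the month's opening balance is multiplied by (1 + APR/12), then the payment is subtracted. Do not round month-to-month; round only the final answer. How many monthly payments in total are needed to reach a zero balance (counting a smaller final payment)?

Promo months 1–9 at r₀ = 2.2%/12 = 0.00183333; months 10+ at r₁ = 15.3%/12 = 0.01275.
After month 9: iterate B ← B·(1+r₀) − £180.03 for 9 months → £4,220.49.
Then at r₁ with £180.03/mo: n₂ = −ln(1 − r₁·B/P)/ln(1+r₁) ≈ 28.03 → 29 more payments.

38 payments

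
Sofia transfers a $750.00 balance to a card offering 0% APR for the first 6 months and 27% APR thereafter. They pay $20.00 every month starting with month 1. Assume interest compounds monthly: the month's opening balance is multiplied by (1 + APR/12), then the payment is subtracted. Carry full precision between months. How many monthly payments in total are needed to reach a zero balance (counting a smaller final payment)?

62 months

Promo months 1–6 at r₀ = 0%/12 = 0; months 7+ at r₁ = 27%/12 = 0.0225.
After month 6 (no interest yet): B = $750.00 − 6·$20.00 = $630.00.
Then at r₁ with $20.00/mo: n₂ = −ln(1 − r₁·B/P)/ln(1+r₁) ≈ 55.44 → 56 more payments.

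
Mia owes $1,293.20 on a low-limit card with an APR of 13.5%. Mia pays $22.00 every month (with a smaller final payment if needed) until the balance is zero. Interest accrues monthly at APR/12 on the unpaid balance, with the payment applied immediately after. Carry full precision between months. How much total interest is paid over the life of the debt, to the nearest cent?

$835.85

Monthly rate r = 13.5%/12 = 1.125% = 0.01125.
Payoff takes n = ⌈−ln(1 − rB₀/P)/ln(1+r)⌉ = ⌈96.774⌉ = 97 payments; the last is $17.05.
Total paid = 96·$22.00 + $17.05 = $2,129.05.
Total interest = total paid − principal = $2,129.05 − $1,293.20 = $835.85.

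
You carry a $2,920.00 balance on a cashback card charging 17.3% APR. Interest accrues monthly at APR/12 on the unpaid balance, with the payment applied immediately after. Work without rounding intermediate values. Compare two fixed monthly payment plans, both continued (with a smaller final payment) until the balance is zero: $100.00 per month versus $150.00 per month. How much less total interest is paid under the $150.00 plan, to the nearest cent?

Monthly rate r = 17.3%/12 = 1.44167% = 0.0144167.
At $100.00/mo: n = ⌈−ln(1 − rB₀/P)/ln(1+r)⌉ = 39 payments (last $17.38); total interest = total paid − $2,920.00 = $897.38.
At $150.00/mo: 24 payments (last $1.94); total interest $531.94.
Interest saved = $897.38 − $531.94 = $365.44.

$365.44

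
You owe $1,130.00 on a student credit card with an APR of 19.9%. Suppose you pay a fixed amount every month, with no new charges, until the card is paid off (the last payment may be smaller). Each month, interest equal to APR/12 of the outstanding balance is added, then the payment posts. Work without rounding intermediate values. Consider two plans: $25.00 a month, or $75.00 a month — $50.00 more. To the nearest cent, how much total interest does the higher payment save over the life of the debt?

Monthly rate r = 19.9%/12 = 1.65833% = 0.0165833.
At $25.00/mo: n = ⌈−ln(1 − rB₀/P)/ln(1+r)⌉ = 85 payments (last $4.57); total interest = total paid − $1,130.00 = $974.57.
At $75.00/mo: 18 payments (last $36.11); total interest $181.11.
Interest saved = $974.57 − $181.11 = $793.46.

$793.46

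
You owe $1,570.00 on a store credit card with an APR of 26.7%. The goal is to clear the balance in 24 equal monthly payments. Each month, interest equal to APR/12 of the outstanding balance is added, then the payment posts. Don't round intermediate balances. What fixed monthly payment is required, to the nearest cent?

$85.14

Monthly rate r = 26.7%/12 = 2.225% = 0.02225.
Level-payment amortization: P = B₀·r / (1 − (1+r)^(−n)) = 1570.00·0.02225 / (1 − 1.02225^(−24)).
Denominator 1 − (1+r)^(−24) = 0.410302701.
P = 34.9325 / 0.410302701 ≈ 85.14.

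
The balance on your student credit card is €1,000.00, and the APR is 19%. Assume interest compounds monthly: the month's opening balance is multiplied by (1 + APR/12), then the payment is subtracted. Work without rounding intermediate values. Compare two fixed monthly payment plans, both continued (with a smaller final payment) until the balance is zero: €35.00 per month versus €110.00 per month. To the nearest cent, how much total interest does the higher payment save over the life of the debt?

€253.37

Monthly rate r = 19%/12 = 1.58333% = 0.0158333.
At €35.00/mo: n = ⌈−ln(1 − rB₀/P)/ln(1+r)⌉ = 39 payments (last €11.70); total interest = total paid − €1,000.00 = €341.70.
At €110.00/mo: 10 payments (last €98.33); total interest €88.33.
Interest saved = €341.70 − €88.33 = €253.37.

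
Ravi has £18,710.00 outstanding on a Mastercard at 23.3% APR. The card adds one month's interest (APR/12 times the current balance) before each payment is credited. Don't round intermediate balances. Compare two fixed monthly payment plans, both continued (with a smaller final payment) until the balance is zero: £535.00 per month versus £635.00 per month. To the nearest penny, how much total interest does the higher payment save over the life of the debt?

Monthly rate r = 23.3%/12 = 1.94167% = 0.0194167.
At £535.00/mo: n = ⌈−ln(1 − rB₀/P)/ln(1+r)⌉ = 60 payments (last £51.41); total interest = total paid − £18,710.00 = £12,906.41.
At £635.00/mo: 45 payments (last £90.87); total interest £9,320.87.
Interest saved = £12,906.41 − £9,320.87 = £3,585.54.

£3,585.54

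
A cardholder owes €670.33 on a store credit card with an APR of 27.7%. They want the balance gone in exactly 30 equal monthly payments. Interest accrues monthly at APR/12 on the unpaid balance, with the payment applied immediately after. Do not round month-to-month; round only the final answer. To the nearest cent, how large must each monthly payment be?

€31.21

Monthly rate r = 27.7%/12 = 2.30833% = 0.0230833.
Level-payment amortization: P = B₀·r / (1 − (1+r)^(−n)) = 670.33·0.0230833 / (1 − 1.02308^(−30)).
Denominator 1 − (1+r)^(−30) = 0.495722366.
P = 15.4735 / 0.495722366 ≈ 31.21.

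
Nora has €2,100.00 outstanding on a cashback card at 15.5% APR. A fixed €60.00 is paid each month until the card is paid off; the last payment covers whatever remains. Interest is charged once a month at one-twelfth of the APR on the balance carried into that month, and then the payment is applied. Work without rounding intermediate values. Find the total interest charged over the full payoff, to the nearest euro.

€713

Monthly rate r = 15.5%/12 = 1.29167% = 0.0129167.
Payoff takes n = ⌈−ln(1 − rB₀/P)/ln(1+r)⌉ = ⌈46.878⌉ = 47 payments; the last is €52.73.
Total paid = 46·€60.00 + €52.73 = €2,812.73.
Total interest = total paid − principal = €2,812.73 − €2,100.00 = €712.73.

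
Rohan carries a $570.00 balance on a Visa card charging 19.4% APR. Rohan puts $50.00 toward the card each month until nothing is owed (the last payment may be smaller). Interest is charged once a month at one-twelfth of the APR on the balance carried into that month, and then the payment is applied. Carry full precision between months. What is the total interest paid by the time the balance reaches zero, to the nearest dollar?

Monthly rate r = 19.4%/12 = 1.61667% = 0.0161667.
Payoff takes n = ⌈−ln(1 − rB₀/P)/ln(1+r)⌉ = ⌈12.702⌉ = 13 payments; the last is $35.19.
Total paid = 12·$50.00 + $35.19 = $635.19.
Total interest = total paid − principal = $635.19 − $570.00 = $65.19.

$65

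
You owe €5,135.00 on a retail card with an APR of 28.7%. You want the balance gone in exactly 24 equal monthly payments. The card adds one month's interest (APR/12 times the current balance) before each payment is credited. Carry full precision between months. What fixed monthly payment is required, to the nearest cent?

€283.69

Monthly rate r = 28.7%/12 = 2.39167% = 0.0239167.
Level-payment amortization: P = B₀·r / (1 − (1+r)^(−n)) = 5135.00·0.0239167 / (1 − 1.02392^(−24)).
Denominator 1 − (1+r)^(−24) = 0.432913503.
P = 122.812 / 0.432913503 ≈ 283.69.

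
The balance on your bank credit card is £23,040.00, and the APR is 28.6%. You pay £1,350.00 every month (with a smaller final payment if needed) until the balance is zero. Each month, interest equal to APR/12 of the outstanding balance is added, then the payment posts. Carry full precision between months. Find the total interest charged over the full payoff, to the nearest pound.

£6,890

Monthly rate r = 28.6%/12 = 2.38333% = 0.0238333.
Payoff takes n = ⌈−ln(1 − rB₀/P)/ln(1+r)⌉ = ⌈22.168⌉ = 23 payments; the last is £229.56.
Total paid = 22·£1,350.00 + £229.56 = £29,929.56.
Total interest = total paid − principal = £29,929.56 − £23,040.00 = £6,889.56.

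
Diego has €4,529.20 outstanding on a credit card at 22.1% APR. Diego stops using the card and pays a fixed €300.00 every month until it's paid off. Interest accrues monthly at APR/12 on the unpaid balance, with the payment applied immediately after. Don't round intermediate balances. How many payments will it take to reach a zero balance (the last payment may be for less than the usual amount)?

18 months

Monthly rate r = 22.1%/12 = 1.84167% = 0.0184167.
Recurrence: B ← B·(1+r) − €300.00.
Month 1: interest €83.41; balance after payment €4,312.61.
Month 2: interest €79.42; balance after payment €4,092.04.
Closed form: n = −ln(1 − rB₀/P)/ln(1+r) = −ln(0.72196)/ln(1.01842) ≈ 17.852, so the balance reaches zero during payment 18.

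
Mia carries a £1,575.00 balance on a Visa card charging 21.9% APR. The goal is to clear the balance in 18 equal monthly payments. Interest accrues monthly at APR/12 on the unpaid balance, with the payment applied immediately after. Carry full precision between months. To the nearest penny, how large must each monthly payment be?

Monthly rate r = 21.9%/12 = 1.825% = 0.01825.
Level-payment amortization: P = B₀·r / (1 − (1+r)^(−n)) = 1575.00·0.01825 / (1 − 1.01825^(−18)).
Denominator 1 − (1+r)^(−18) = 0.277861562.
P = 28.7437 / 0.277861562 ≈ 103.45.

£103.45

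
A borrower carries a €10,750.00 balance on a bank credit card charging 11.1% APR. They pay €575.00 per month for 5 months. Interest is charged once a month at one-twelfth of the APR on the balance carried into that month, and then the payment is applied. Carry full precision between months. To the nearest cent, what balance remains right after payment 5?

€8,327.79

Monthly rate r = 11.1%/12 = 0.925% = 0.00925.
Each month: B ← B·(1+r) − €575.00.
Month 1: interest €99.44; balance after payment €10,274.44.
Month 2: interest €95.04; balance after payment €9,794.48.
Month 3: interest €90.60; balance after payment €9,310.07.
Month 4: interest €86.12; balance after payment €8,821.19.
Month 5: interest €81.60; balance after payment €8,327.79.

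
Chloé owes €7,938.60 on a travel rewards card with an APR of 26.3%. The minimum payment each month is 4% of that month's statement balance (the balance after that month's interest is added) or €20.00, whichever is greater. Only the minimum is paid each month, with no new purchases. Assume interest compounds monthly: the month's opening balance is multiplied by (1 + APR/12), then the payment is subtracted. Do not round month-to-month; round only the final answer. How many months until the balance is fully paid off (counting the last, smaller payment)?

Monthly rate r = 26.3%/12 = 2.19167% = 0.0219167.
While 4% of the post-interest balance exceeds €20.00, each month B ← (B·(1+r))·(1 − 0.04), i.e. B shrinks by the factor (1+r)·0.96 = 0.98104.
This holds for months 1–146. Entering month 147 the balance is €485.29; 4% of the post-interest balance is now below €20.00, so the flat €20.00 minimum applies from here.
From month 147 a fixed €20.00 at rate r clears €485.29 in 36 more payments. Total: 146 + 36 = 182 months.

182 months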